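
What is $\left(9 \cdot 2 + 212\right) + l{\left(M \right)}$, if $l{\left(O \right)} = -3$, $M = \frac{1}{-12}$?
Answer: $227$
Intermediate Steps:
$M = - \frac{1}{12} \approx -0.083333$
$\left(9 \cdot 2 + 212\right) + l{\left(M \right)} = \left(9 \cdot 2 + 212\right) - 3 = \left(18 + 212\right) - 3 = 230 - 3 = 227$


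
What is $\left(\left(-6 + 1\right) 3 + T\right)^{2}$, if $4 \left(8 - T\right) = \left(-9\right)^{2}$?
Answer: $\frac{11881}{16} \approx 742.56$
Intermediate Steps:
$T = - \frac{49}{4}$ ($T = 8 - \frac{\left(-9\right)^{2}}{4} = 8 - \frac{81}{4} = - \frac{49}{4} \approx -12.25$)
$\left(\left(-6 + 1\right) 3 + T\right)^{2} = \left(\left(-6 + 1\right) 3 - \frac{49}{4}\right)^{2} = \left(\left(-5\right) 3 - \frac{49}{4}\right)^{2} = \left(-15 - \frac{49}{4}\right)^{2} = \left(- \frac{109}{4}\right)^{2} = \frac{11881}{16}$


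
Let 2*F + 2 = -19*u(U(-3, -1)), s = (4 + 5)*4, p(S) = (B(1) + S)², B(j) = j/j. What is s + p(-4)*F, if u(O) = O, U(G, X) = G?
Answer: 567/2 ≈ 283.50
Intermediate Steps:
B(j) = 1
p(S) = (1 + S)²
s = 36 (s = 9*4 = 36)
F = 55/2 (F = -1 + (-19*(-3))/2 = -1 + (½)*57 = -1 + 57/2 = 55/2 ≈ 27.500)
s + p(-4)*F = 36 + (1 - 4)²*(55/2) = 36 + (-3)²*(55/2) = 36 + 9*(55/2) = 36 + 495/2 = 567/2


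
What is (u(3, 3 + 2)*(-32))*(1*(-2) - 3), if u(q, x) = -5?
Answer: -800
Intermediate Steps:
(u(3, 3 + 2)*(-32))*(1*(-2) - 3) = (-5*(-32))*(1*(-2) - 3) = 160*(-2 - 3) = 160*(-5) = -800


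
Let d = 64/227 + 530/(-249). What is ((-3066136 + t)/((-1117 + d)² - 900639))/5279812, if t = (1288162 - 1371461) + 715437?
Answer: -3888128681943471/2961876793625514561764 ≈ -1.3127e-6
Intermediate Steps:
t = 632138 (t = -83299 + 715437 = 632138)
d = -104374/56523 (d = 64*(1/227) + 530*(-1/249) = 64/227 - 530/249 = -104374/56523 ≈ -1.8466)
((-3066136 + t)/((-1117 + d)² - 900639))/5279812 = ((-3066136 + 632138)/((-1117 - 104374/56523)² - 900639))/5279812 = -2433998/((-63240565/56523)² - 900639)*(1/5279812) = -2433998/(3999369061519225/3194849529 - 900639)*(1/5279812) = -2433998/1121962976570194/3194849529*(1/5279812) = -2433998*3194849529/1121962976570194*(1/5279812) = -3888128681943471/560981488285097*1/5279812 = -3888128681943471/2961876793625514561764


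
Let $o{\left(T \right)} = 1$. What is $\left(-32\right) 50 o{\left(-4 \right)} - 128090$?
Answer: $-129690$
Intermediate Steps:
$\left(-32\right) 50 o{\left(-4 \right)} - 128090 = \left(-32\right) 50 \cdot 1 - 128090 = \left(-1600\right) 1 - 128090 = -1600 - 128090 = -129690$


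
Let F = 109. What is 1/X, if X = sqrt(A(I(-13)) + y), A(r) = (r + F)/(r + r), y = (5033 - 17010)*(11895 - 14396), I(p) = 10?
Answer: 2*sqrt(2995448295)/599089659 ≈ 0.00018271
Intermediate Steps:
y = 29954477 (y = -11977*(-2501) = 29954477)
A(r) = (109 + r)/(2*r) (A(r) = (r + 109)/(r + r) = (109 + r)/((2*r)) = (109 + r)*(1/(2*r)) = (109 + r)/(2*r))
X = sqrt(2995448295)/10 (X = sqrt((1/2)*(109 + 10)/10 + 29954477) = sqrt((1/2)*(1/10)*119 + 29954477) = sqrt(119/20 + 29954477) = sqrt(599089659/20) = sqrt(2995448295)/10 ≈ 5473.1)
1/X = 1/(sqrt(2995448295)/10) = 2*sqrt(2995448295)/599089659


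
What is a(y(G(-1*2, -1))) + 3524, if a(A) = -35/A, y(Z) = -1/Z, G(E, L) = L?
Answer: 3489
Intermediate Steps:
a(y(G(-1*2, -1))) + 3524 = -35/((-1/(-1))) + 3524 = -35/((-1*(-1))) + 3524 = -35/1 + 3524 = -35*1 + 3524 = -35 + 3524 = 3489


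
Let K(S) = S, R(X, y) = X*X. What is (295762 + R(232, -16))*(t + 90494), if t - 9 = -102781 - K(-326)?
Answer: -4178251872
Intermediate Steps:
R(X, y) = X²
t = -102446 (t = 9 + (-102781 - 1*(-326)) = 9 + (-102781 + 326) = 9 - 102455 = -102446)
(295762 + R(232, -16))*(t + 90494) = (295762 + 232²)*(-102446 + 90494) = (295762 + 53824)*(-11952) = 349586*(-11952) = -4178251872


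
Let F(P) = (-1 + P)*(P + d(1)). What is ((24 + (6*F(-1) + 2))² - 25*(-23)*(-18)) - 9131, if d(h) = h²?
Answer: -18805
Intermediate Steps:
F(P) = (1 + P)*(-1 + P) (F(P) = (-1 + P)*(P + 1²) = (-1 + P)*(P + 1) = (-1 + P)*(1 + P) = (1 + P)*(-1 + P))
((24 + (6*F(-1) + 2))² - 25*(-23)*(-18)) - 9131 = ((24 + (6*(-1 + (-1)²) + 2))² - 25*(-23)*(-18)) - 9131 = ((24 + (6*(-1 + 1) + 2))² + 575*(-18)) - 9131 = ((24 + (6*0 + 2))² - 10350) - 9131 = ((24 + (0 + 2))² - 10350) - 9131 = ((24 + 2)² - 10350) - 9131 = (26² - 10350) - 9131 = (676 - 10350) - 9131 = -9674 - 9131 = -18805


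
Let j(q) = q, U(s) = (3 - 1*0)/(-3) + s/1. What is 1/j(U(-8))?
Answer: -⅑ ≈ -0.11111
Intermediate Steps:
U(s) = -1 + s (U(s) = (3 + 0)*(-⅓) + s*1 = 3*(-⅓) + s = -1 + s)
1/j(U(-8)) = 1/(-1 - 8) = 1/(-9) = -⅑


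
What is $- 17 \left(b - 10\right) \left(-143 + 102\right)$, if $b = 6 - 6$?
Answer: $-6970$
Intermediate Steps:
$b = 0$
$- 17 \left(b - 10\right) \left(-143 + 102\right) = - 17 \left(0 - 10\right) \left(-143 + 102\right) = \left(-17\right) \left(-10\right) \left(-41\right) = 170 \left(-41\right) = -6970$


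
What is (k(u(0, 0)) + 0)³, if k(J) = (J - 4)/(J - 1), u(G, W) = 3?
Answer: -⅛ ≈ -0.12500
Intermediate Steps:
k(J) = (-4 + J)/(-1 + J)
(k(u(0, 0)) + 0)³ = ((-4 + 3)/(-1 + 3) + 0)³ = (-1/2 + 0)³ = ((½)*(-1) + 0)³ = (-½ + 0)³ = (-½)³ = -⅛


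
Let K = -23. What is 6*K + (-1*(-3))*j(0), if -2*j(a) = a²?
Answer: -138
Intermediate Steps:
j(a) = -a²/2
6*K + (-1*(-3))*j(0) = 6*(-23) + (-1*(-3))*(-½*0²) = -138 + 3*(-½*0) = -138 + 3*0 = -138 + 0 = -138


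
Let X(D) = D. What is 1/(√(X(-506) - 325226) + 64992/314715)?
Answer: 568165480/896175088915049 - 121055649275*I*√673/1792350177830098 ≈ 6.3399e-7 - 0.0017521*I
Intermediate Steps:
1/(√(X(-506) - 325226) + 64992/314715) = 1/(√(-506 - 325226) + 64992/314715) = 1/(√(-325732) + 64992*(1/314715)) = 1/(22*I*√673 + 21664/104905) = 1/(21664/104905 + 22*I*√673)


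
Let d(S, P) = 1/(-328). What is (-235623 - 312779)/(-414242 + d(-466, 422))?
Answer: 179875856/135871377 ≈ 1.3239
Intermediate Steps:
d(S, P) = -1/328
(-235623 - 312779)/(-414242 + d(-466, 422)) = (-235623 - 312779)/(-414242 - 1/328) = -548402/(-135871377/328) = -548402*(-328/135871377) = 179875856/135871377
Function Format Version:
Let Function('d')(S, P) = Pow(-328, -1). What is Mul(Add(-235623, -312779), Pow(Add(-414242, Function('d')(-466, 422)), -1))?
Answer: Rational(179875856, 135871377) ≈ 1.3239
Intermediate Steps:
Function('d')(S, P) = Rational(-1, 328)
Mul(Add(-235623, -312779), Pow(Add(-414242, Function('d')(-466, 422)), -1)) = Mul(Add(-235623, -312779), Pow(Add(-414242, Rational(-1, 328)), -1)) = Mul(-548402, Pow(Rational(-135871377, 328), -1)) = Mul(-548402, Rational(-328, 135871377)) = Rational(179875856, 135871377)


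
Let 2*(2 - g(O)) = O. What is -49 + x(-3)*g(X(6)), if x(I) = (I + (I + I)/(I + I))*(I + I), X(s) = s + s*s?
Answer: -277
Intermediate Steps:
X(s) = s + s**2
g(O) = 2 - O/2
x(I) = 2*I*(1 + I) (x(I) = (I + (2*I)/((2*I)))*(2*I) = (I + (2*I)*(1/(2*I)))*(2*I) = (I + 1)*(2*I) = (1 + I)*(2*I) = 2*I*(1 + I))
-49 + x(-3)*g(X(6)) = -49 + (2*(-3)*(1 - 3))*(2 - 3*(1 + 6)) = -49 + (2*(-3)*(-2))*(2 - 3*7) = -49 + 12*(2 - 1/2*42) = -49 + 12*(2 - 21) = -49 + 12*(-19) = -49 - 228 = -277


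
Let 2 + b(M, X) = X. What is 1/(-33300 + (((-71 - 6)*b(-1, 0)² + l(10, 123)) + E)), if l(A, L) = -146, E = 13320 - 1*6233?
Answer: -1/26667 ≈ -3.7500e-5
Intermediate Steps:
b(M, X) = -2 + X
E = 7087 (E = 13320 - 6233 = 7087)
1/(-33300 + (((-71 - 6)*b(-1, 0)² + l(10, 123)) + E)) = 1/(-33300 + (((-71 - 6)*(-2 + 0)² - 146) + 7087)) = 1/(-33300 + ((-77*(-2)² - 146) + 7087)) = 1/(-33300 + ((-77*4 - 146) + 7087)) = 1/(-33300 + ((-308 - 146) + 7087)) = 1/(-33300 + (-454 + 7087)) = 1/(-33300 + 6633) = 1/(-26667) = -1/26667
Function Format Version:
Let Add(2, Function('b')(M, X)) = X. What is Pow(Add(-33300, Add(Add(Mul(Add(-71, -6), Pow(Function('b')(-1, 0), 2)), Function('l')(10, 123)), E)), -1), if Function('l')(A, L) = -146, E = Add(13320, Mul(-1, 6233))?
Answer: Rational(-1, 26667) ≈ -3.7500e-5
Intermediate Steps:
Function('b')(M, X) = Add(-2, X)
E = 7087 (E = Add(13320, -6233) = 7087)
Pow(Add(-33300, Add(Add(Mul(Add(-71, -6), Pow(Function('b')(-1, 0), 2)), Function('l')(10, 123)), E)), -1) = Pow(Add(-33300, Add(Add(Mul(Add(-71, -6), Pow(Add(-2, 0), 2)), -146), 7087)), -1) = Pow(Add(-33300, Add(Add(Mul(-77, Pow(-2, 2)), -146), 7087)), -1) = Pow(Add(-33300, Add(Add(Mul(-77, 4), -146), 7087)), -1) = Pow(Add(-33300, Add(Add(-308, -146), 7087)), -1) = Pow(Add(-33300, Add(-454, 7087)), -1) = Pow(Add(-33300, 6633), -1) = Pow(-26667, -1) = Rational(-1, 26667)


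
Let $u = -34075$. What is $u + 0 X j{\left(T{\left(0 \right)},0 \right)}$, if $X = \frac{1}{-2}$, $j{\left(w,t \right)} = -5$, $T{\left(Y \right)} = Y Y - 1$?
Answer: $-34075$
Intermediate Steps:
$T{\left(Y \right)} = -1 + Y^{2}$ ($T{\left(Y \right)} = Y^{2} - 1 = -1 + Y^{2}$)
$X = - \frac{1}{2} \approx -0.5$
$u + 0 X j{\left(T{\left(0 \right)},0 \right)} = -34075 + 0 \left(- \frac{1}{2}\right) \left(-5\right) = -34075 + 0 \left(-5\right) = -34075 + 0 = -34075$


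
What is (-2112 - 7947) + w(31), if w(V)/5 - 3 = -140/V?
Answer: -312064/31 ≈ -10067.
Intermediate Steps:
w(V) = 15 - 700/V (w(V) = 15 + 5*(-140/V) = 15 - 700/V)
(-2112 - 7947) + w(31) = (-2112 - 7947) + (15 - 700/31) = -10059 + (15 - 700*1/31) = -10059 + (15 - 700/31) = -10059 - 235/31 = -312064/31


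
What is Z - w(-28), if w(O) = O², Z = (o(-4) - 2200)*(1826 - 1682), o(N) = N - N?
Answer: -317584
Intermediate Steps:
o(N) = 0
Z = -316800 (Z = (0 - 2200)*(1826 - 1682) = -2200*144 = -316800)
Z - w(-28) = -316800 - 1*(-28)² = -316800 - 1*784 = -316800 - 784 = -317584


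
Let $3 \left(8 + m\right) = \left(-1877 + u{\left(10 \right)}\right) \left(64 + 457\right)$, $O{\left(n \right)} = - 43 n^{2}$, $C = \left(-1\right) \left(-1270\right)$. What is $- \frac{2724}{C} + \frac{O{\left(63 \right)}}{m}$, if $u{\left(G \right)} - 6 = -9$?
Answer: $- \frac{1008963813}{621985040} \approx -1.6222$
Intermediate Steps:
$C = 1270$
$u{\left(G \right)} = -3$ ($u{\left(G \right)} = 6 - 9 = -3$)
$m = - \frac{979504}{3}$ ($m = -8 + \frac{\left(-1877 - 3\right) \left(64 + 457\right)}{3} = -8 + \frac{\left(-1880\right) 521}{3} = -8 + \frac{1}{3} \left(-979480\right) = -8 - \frac{979480}{3} = - \frac{979504}{3} \approx -3.265 \cdot 10^{5}$)
$- \frac{2724}{C} + \frac{O{\left(63 \right)}}{m} = - \frac{2724}{1270} + \frac{\left(-43\right) 63^{2}}{- \frac{979504}{3}} = \left(-2724\right) \frac{1}{1270} + \left(-43\right) 3969 \left(- \frac{3}{979504}\right) = - \frac{1362}{635} - - \frac{512001}{979504} = - \frac{1362}{635} + \frac{512001}{979504} = - \frac{1008963813}{621985040}$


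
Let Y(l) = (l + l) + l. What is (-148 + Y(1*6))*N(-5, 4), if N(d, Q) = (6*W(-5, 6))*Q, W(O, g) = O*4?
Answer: 62400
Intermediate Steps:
W(O, g) = 4*O
Y(l) = 3*l (Y(l) = 2*l + l = 3*l)
N(d, Q) = -120*Q (N(d, Q) = (6*(4*(-5)))*Q = (6*(-20))*Q = -120*Q)
(-148 + Y(1*6))*N(-5, 4) = (-148 + 3*(1*6))*(-120*4) = (-148 + 3*6)*(-480) = (-148 + 18)*(-480) = -130*(-480) = 62400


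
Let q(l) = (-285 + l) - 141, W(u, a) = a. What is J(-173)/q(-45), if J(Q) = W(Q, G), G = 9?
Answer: -3/157 ≈ -0.019108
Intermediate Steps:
J(Q) = 9
q(l) = -426 + l
J(-173)/q(-45) = 9/(-426 - 45) = 9/(-471) = 9*(-1/471) = -3/157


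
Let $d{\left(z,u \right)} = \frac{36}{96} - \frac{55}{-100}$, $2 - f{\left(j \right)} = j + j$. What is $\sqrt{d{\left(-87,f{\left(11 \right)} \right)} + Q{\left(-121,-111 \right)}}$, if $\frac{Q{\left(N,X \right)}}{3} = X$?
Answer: $\frac{i \sqrt{132830}}{20} \approx 18.223 i$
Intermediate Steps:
$Q{\left(N,X \right)} = 3 X$
$f{\left(j \right)} = 2 - 2 j$ ($f{\left(j \right)} = 2 - \left(j + j\right) = 2 - 2 j$)
$d{\left(z,u \right)} = \frac{37}{40}$ ($d{\left(z,u \right)} = 36 \cdot \frac{1}{96} - - \frac{11}{20} = \frac{3}{8} + \frac{11}{20} = \frac{37}{40}$)
$\sqrt{d{\left(-87,f{\left(11 \right)} \right)} + Q{\left(-121,-111 \right)}} = \sqrt{\frac{37}{40} + 3 \left(-111\right)} = \sqrt{\frac{37}{40} - 333} = \sqrt{- \frac{13283}{40}} = \frac{i \sqrt{132830}}{20}$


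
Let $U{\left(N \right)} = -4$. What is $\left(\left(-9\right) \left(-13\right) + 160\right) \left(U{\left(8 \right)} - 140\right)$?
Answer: $-39888$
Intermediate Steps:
$\left(\left(-9\right) \left(-13\right) + 160\right) \left(U{\left(8 \right)} - 140\right) = \left(\left(-9\right) \left(-13\right) + 160\right) \left(-4 - 140\right) = \left(117 + 160\right) \left(-144\right) = 277 \left(-144\right) = -39888$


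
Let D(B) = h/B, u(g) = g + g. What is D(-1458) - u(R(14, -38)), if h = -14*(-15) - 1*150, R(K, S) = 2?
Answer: -982/243 ≈ -4.0412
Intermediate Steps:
h = 60 (h = 210 - 150 = 60)
u(g) = 2*g
D(B) = 60/B
D(-1458) - u(R(14, -38)) = 60/(-1458) - 2*2 = 60*(-1/1458) - 1*4 = -10/243 - 4 = -982/243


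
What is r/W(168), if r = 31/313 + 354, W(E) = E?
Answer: 110833/52584 ≈ 2.1077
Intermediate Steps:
r = 110833/313 (r = (1/313)*31 + 354 = 31/313 + 354 = 110833/313 ≈ 354.10)
r/W(168) = (110833/313)/168 = (110833/313)*(1/168) = 110833/52584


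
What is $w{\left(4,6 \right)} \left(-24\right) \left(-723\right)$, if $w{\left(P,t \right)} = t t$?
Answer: $624672$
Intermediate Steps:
$w{\left(P,t \right)} = t^{2}$
$w{\left(4,6 \right)} \left(-24\right) \left(-723\right) = 6^{2} \left(-24\right) \left(-723\right) = 36 \left(-24\right) \left(-723\right) = \left(-864\right) \left(-723\right) = 624672$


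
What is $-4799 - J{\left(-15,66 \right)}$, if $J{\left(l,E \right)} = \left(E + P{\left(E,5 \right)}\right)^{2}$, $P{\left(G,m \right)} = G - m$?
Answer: $-20928$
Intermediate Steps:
$J{\left(l,E \right)} = \left(-5 + 2 E\right)^{2}$ ($J{\left(l,E \right)} = \left(E + \left(E - 5\right)\right)^{2} = \left(E + \left(-5 + E\right)\right)^{2} = \left(-5 + 2 E\right)^{2}$)
$-4799 - J{\left(-15,66 \right)} = -4799 - \left(-5 + 2 \cdot 66\right)^{2} = -4799 - \left(-5 + 132\right)^{2} = -4799 - 127^{2} = -4799 - 16129 = -20928$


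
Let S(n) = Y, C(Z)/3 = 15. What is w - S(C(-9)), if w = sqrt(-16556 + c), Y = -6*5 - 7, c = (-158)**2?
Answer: 37 + 2*sqrt(2102) ≈ 128.70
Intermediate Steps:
c = 24964
Y = -37 (Y = -30 - 7 = -37)
C(Z) = 45 (C(Z) = 3*15 = 45)
S(n) = -37
w = 2*sqrt(2102) (w = sqrt(-16556 + 24964) = sqrt(8408) = 2*sqrt(2102) ≈ 91.695)
w - S(C(-9)) = 2*sqrt(2102) - 1*(-37) = 2*sqrt(2102) + 37 = 37 + 2*sqrt(2102)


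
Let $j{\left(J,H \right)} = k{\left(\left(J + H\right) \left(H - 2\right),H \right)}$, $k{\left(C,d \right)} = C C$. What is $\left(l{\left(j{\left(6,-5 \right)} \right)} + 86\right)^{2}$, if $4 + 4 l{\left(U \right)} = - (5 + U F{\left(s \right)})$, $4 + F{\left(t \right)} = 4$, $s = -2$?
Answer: $\frac{112225}{16} \approx 7014.1$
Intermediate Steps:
$F{\left(t \right)} = 0$ ($F{\left(t \right)} = -4 + 4 = 0$)
$k{\left(C,d \right)} = C^{2}$
$j{\left(J,H \right)} = \left(-2 + H\right)^{2} \left(H + J\right)^{2}$ ($j{\left(J,H \right)} = \left(\left(J + H\right) \left(H - 2\right)\right)^{2} = \left(\left(H + J\right) \left(-2 + H\right)\right)^{2} = \left(\left(-2 + H\right) \left(H + J\right)\right)^{2} = \left(-2 + H\right)^{2} \left(H + J\right)^{2}$)
$l{\left(U \right)} = - \frac{9}{4}$ ($l{\left(U \right)} = -1 + \frac{\left(-1\right) \left(5 + U 0\right)}{4} = -1 + \frac{\left(-1\right) \left(5 + 0\right)}{4} = -1 + \frac{\left(-1\right) 5}{4} = -1 + \frac{1}{4} \left(-5\right) = -1 - \frac{5}{4} = - \frac{9}{4}$)
$\left(l{\left(j{\left(6,-5 \right)} \right)} + 86\right)^{2} = \left(- \frac{9}{4} + 86\right)^{2} = \left(\frac{335}{4}\right)^{2} = \frac{112225}{16}$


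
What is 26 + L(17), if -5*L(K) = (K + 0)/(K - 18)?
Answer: 147/5 ≈ 29.400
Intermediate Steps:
L(K) = -K/(5*(-18 + K)) (L(K) = -(K + 0)/(5*(K - 18)) = -K/(5*(-18 + K)))
26 + L(17) = 26 - 1*17/(-90 + 5*17) = 26 - 1*17/(-90 + 85) = 26 - 1*17/(-5) = 26 - 1*17*(-⅕) = 26 + 17/5 = 147/5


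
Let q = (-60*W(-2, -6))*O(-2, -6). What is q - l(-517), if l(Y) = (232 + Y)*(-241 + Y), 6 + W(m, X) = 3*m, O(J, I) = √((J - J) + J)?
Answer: -216030 + 720*I*√2 ≈ -2.1603e+5 + 1018.2*I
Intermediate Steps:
O(J, I) = √J (O(J, I) = √(0 + J) = √J)
W(m, X) = -6 + 3*m
l(Y) = (-241 + Y)*(232 + Y)
q = 720*I*√2 (q = (-60*(-6 + 3*(-2)))*√(-2) = (-60*(-6 - 6))*(I*√2) = (-60*(-12))*(I*√2) = 720*(I*√2) = 720*I*√2 ≈ 1018.2*I)
q - l(-517) = 720*I*√2 - (-55912 + (-517)² - 9*(-517)) = 720*I*√2 - (-55912 + 267289 + 4653) = 720*I*√2 - 1*216030 = 720*I*√2 - 216030 = -216030 + 720*I*√2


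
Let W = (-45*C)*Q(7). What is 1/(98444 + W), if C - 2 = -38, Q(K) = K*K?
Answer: 1/177824 ≈ 5.6235e-6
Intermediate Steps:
Q(K) = K**2
C = -36 (C = 2 - 38 = -36)
W = 79380 (W = -45*(-36)*7**2 = 1620*49 = 79380)
1/(98444 + W) = 1/(98444 + 79380) = 1/177824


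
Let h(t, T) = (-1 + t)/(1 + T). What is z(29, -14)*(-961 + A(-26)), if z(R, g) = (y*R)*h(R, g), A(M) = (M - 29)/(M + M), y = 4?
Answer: 40532604/169 ≈ 2.3984e+5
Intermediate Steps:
h(t, T) = (-1 + t)/(1 + T)
A(M) = (-29 + M)/(2*M) (A(M) = (-29 + M)/((2*M)) = (-29 + M)*(1/(2*M)) = (-29 + M)/(2*M))
z(R, g) = 4*R*(-1 + R)/(1 + g) (z(R, g) = (4*R)*((-1 + R)/(1 + g)) = 4*R*(-1 + R)/(1 + g))
z(29, -14)*(-961 + A(-26)) = (4*29*(-1 + 29)/(1 - 14))*(-961 + (½)*(-29 - 26)/(-26)) = (4*29*28/(-13))*(-961 + (½)*(-1/26)*(-55)) = (4*29*(-1/13)*28)*(-961 + 55/52) = -3248/13*(-49917/52) = 40532604/169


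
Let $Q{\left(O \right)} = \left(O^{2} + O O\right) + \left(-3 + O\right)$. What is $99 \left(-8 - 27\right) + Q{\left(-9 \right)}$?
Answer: $-3315$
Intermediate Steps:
$Q{\left(O \right)} = -3 + O + 2 O^{2}$ ($Q{\left(O \right)} = \left(O^{2} + O^{2}\right) + \left(-3 + O\right) = 2 O^{2} + \left(-3 + O\right) = -3 + O + 2 O^{2}$)
$99 \left(-8 - 27\right) + Q{\left(-9 \right)} = 99 \left(-8 - 27\right) - \left(12 - 162\right) = 99 \left(-35\right) - -150 = -3465 - -150 = -3465 + 150 = -3315$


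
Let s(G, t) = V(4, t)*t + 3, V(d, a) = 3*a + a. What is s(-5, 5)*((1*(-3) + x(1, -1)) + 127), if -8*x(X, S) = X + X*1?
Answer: 50985/4 ≈ 12746.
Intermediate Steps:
x(X, S) = -X/4 (x(X, S) = -(X + X*1)/8 = -(X + X)/8 = -X/4)
V(d, a) = 4*a
s(G, t) = 3 + 4*t² (s(G, t) = (4*t)*t + 3 = 4*t² + 3 = 3 + 4*t²)
s(-5, 5)*((1*(-3) + x(1, -1)) + 127) = (3 + 4*5²)*((1*(-3) - ¼*1) + 127) = (3 + 4*25)*((-3 - ¼) + 127) = (3 + 100)*(-13/4 + 127) = 103*(495/4) = 50985/4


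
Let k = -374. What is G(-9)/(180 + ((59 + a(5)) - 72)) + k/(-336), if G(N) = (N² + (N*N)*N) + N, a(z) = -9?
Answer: -40415/13272 ≈ -3.0451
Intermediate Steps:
G(N) = N + N² + N³ (G(N) = (N² + N²*N) + N = (N² + N³) + N = N + N² + N³)
G(-9)/(180 + ((59 + a(5)) - 72)) + k/(-336) = (-9*(1 - 9 + (-9)²))/(180 + ((59 - 9) - 72)) - 374/(-336) = (-9*(1 - 9 + 81))/(180 + (50 - 72)) - 374*(-1/336) = (-9*73)/(180 - 22) + 187/168 = -657/158 + 187/168 = -40415/13272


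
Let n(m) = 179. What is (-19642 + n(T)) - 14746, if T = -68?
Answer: -34209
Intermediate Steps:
(-19642 + n(T)) - 14746 = (-19642 + 179) - 14746 = -19463 - 14746 = -34209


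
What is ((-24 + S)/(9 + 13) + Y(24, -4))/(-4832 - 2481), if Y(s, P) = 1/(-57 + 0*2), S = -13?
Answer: 2131/9170502 ≈ 0.00023238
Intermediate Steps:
Y(s, P) = -1/57 (Y(s, P) = 1/(-57 + 0) = 1/(-57) = -1/57)
((-24 + S)/(9 + 13) + Y(24, -4))/(-4832 - 2481) = ((-24 - 13)/(9 + 13) - 1/57)/(-4832 - 2481) = (-37/22 - 1/57)/(-7313) = ((1/22)*(-37) - 1/57)*(-1/7313) = (-37/22 - 1/57)*(-1/7313) = -2131/1254*(-1/7313) = 2131/9170502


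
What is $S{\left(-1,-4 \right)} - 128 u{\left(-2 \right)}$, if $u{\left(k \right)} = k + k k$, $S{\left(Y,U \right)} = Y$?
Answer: $-257$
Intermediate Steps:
$u{\left(k \right)} = k + k^{2}$
$S{\left(-1,-4 \right)} - 128 u{\left(-2 \right)} = -1 - 128 \left(- 2 \left(1 - 2\right)\right) = -1 - 128 \left(\left(-2\right) \left(-1\right)\right) = -1 - 256 = -257$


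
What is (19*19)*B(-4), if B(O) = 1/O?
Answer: -361/4 ≈ -90.250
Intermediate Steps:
(19*19)*B(-4) = (19*19)/(-4) = 361*(-1/4) = -361/4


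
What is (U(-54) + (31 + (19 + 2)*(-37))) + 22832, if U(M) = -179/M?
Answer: 1192823/54 ≈ 22089.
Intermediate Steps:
(U(-54) + (31 + (19 + 2)*(-37))) + 22832 = (-179/(-54) + (31 + (19 + 2)*(-37))) + 22832 = (-179*(-1/54) + (31 + 21*(-37))) + 22832 = (179/54 + (31 - 777)) + 22832 = (179/54 - 746) + 22832 = -40105/54 + 22832 = 1192823/54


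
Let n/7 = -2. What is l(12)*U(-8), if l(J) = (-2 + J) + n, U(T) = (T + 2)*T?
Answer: -192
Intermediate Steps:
n = -14 (n = 7*(-2) = -14)
U(T) = T*(2 + T) (U(T) = (2 + T)*T = T*(2 + T))
l(J) = -16 + J (l(J) = (-2 + J) - 14 = -16 + J)
l(12)*U(-8) = (-16 + 12)*(-8*(2 - 8)) = -(-32)*(-6) = -4*48 = -192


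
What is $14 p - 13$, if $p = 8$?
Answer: $99$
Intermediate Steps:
$14 p - 13 = 14 \cdot 8 - 13 = 112 - 13 = 99$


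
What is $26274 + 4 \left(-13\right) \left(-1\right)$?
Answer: $26326$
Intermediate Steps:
$26274 + 4 \left(-13\right) \left(-1\right) = 26274 - -52 = 26274 + 52 = 26326$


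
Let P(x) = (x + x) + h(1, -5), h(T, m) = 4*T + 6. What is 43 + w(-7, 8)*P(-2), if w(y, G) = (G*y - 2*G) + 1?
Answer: -383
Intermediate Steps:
h(T, m) = 6 + 4*T
w(y, G) = 1 - 2*G + G*y (w(y, G) = (-2*G + G*y) + 1 = 1 - 2*G + G*y)
P(x) = 10 + 2*x (P(x) = (x + x) + (6 + 4*1) = 2*x + (6 + 4) = 2*x + 10 = 10 + 2*x)
43 + w(-7, 8)*P(-2) = 43 + (1 - 2*8 + 8*(-7))*(10 + 2*(-2)) = 43 + (1 - 16 - 56)*(10 - 4) = 43 - 71*6 = 43 - 426 = -383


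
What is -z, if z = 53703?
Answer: -53703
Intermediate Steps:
-z = -1*53703 = -53703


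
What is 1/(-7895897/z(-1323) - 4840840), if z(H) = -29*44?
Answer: -1276/6169015943 ≈ -2.0684e-7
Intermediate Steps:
z(H) = -1276
1/(-7895897/z(-1323) - 4840840) = 1/(-7895897/(-1276) - 4840840) = 1/(-7895897*(-1/1276) - 4840840) = 1/(7895897/1276 - 4840840) = 1/(-6169015943/1276) = -1276/6169015943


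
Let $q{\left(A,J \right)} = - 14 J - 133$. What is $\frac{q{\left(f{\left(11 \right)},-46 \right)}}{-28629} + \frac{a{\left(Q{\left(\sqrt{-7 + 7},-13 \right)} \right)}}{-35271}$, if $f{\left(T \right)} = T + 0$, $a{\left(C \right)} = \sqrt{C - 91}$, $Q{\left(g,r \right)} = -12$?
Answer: $- \frac{511}{28629} - \frac{i \sqrt{103}}{35271} \approx -0.017849 - 0.00028774 i$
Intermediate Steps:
$a{\left(C \right)} = \sqrt{-91 + C}$
$f{\left(T \right)} = T$
$q{\left(A,J \right)} = -133 - 14 J$
$\frac{q{\left(f{\left(11 \right)},-46 \right)}}{-28629} + \frac{a{\left(Q{\left(\sqrt{-7 + 7},-13 \right)} \right)}}{-35271} = \frac{-133 - -644}{-28629} + \frac{\sqrt{-91 - 12}}{-35271} = \left(-133 + 644\right) \left(- \frac{1}{28629}\right) + \sqrt{-103} \left(- \frac{1}{35271}\right) = 511 \left(- \frac{1}{28629}\right) + i \sqrt{103} \left(- \frac{1}{35271}\right) = - \frac{511}{28629} - \frac{i \sqrt{103}}{35271}$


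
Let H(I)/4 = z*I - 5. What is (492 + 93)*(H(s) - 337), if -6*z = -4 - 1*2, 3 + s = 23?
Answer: -162045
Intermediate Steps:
s = 20 (s = -3 + 23 = 20)
z = 1 (z = -(-4 - 1*2)/6 = -(-4 - 2)/6 = -⅙*(-6) = 1)
H(I) = -20 + 4*I (H(I) = 4*(1*I - 5) = 4*(I - 5) = 4*(-5 + I) = -20 + 4*I)
(492 + 93)*(H(s) - 337) = (492 + 93)*((-20 + 4*20) - 337) = 585*((-20 + 80) - 337) = 585*(60 - 337) = 585*(-277) = -162045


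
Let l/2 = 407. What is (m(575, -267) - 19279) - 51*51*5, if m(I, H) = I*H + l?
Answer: -184995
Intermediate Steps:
l = 814 (l = 2*407 = 814)
m(I, H) = 814 + H*I (m(I, H) = I*H + 814 = H*I + 814 = 814 + H*I)
(m(575, -267) - 19279) - 51*51*5 = ((814 - 267*575) - 19279) - 51*51*5 = ((814 - 153525) - 19279) - 2601*5 = (-152711 - 19279) - 13005 = -171990 - 13005 = -184995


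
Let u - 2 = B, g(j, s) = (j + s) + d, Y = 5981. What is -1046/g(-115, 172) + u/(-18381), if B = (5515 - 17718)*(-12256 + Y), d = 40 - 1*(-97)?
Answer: -225371954/54029 ≈ -4171.3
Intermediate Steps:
d = 137 (d = 40 + 97 = 137)
g(j, s) = 137 + j + s (g(j, s) = (j + s) + 137 = 137 + j + s)
B = 76573825 (B = (5515 - 17718)*(-12256 + 5981) = -12203*(-6275) = 76573825)
u = 76573827 (u = 2 + 76573825 = 76573827)
-1046/g(-115, 172) + u/(-18381) = -1046/(137 - 115 + 172) + 76573827/(-18381) = -1046/194 + 76573827*(-1/18381) = -1046*1/194 - 2320419/557 = -523/97 - 2320419/557 = -225371954/54029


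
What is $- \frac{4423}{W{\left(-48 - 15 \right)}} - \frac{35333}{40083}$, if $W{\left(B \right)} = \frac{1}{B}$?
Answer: $\frac{11169052534}{40083} \approx 2.7865 \cdot 10^{5}$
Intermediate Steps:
$- \frac{4423}{W{\left(-48 - 15 \right)}} - \frac{35333}{40083} = - \frac{4423}{\frac{1}{-48 - 15}} - \frac{35333}{40083} = - \frac{4423}{\frac{1}{-63}} - \frac{35333}{40083} = - \frac{4423}{- \frac{1}{63}} - \frac{35333}{40083} = \left(-4423\right) \left(-63\right) - \frac{35333}{40083} = 278649 - \frac{35333}{40083} = \frac{11169052534}{40083}$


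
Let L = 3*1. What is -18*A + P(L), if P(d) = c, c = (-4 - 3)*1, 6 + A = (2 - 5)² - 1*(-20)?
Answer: -421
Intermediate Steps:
A = 23 (A = -6 + ((2 - 5)² - 1*(-20)) = -6 + ((-3)² + 20) = -6 + (9 + 20) = -6 + 29 = 23)
L = 3
c = -7 (c = -7*1 = -7)
P(d) = -7
-18*A + P(L) = -18*23 - 7 = -414 - 7 = -421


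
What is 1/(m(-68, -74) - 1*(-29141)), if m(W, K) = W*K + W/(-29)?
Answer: 29/991085 ≈ 2.9261e-5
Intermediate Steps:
m(W, K) = -W/29 + K*W (m(W, K) = K*W + W*(-1/29) = K*W - W/29 = -W/29 + K*W)
1/(m(-68, -74) - 1*(-29141)) = 1/(-68*(-1/29 - 74) - 1*(-29141)) = 1/(-68*(-2147/29) + 29141) = 1/(145996/29 + 29141) = 1/(991085/29) = 29/991085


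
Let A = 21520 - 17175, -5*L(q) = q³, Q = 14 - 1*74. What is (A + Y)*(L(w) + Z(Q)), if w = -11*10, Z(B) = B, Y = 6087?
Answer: 2776372480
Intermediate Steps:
Q = -60 (Q = 14 - 74 = -60)
w = -110
L(q) = -q³/5
A = 4345
(A + Y)*(L(w) + Z(Q)) = (4345 + 6087)*(-⅕*(-110)³ - 60) = 10432*(-⅕*(-1331000) - 60) = 10432*(266200 - 60) = 10432*266140 = 2776372480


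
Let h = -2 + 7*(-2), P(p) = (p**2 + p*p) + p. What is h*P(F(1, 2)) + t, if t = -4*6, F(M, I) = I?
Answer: -184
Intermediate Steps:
t = -24
P(p) = p + 2*p**2 (P(p) = (p**2 + p**2) + p = 2*p**2 + p = p + 2*p**2)
h = -16 (h = -2 - 14 = -16)
h*P(F(1, 2)) + t = -32*(1 + 2*2) - 24 = -32*(1 + 4) - 24 = -32*5 - 24 = -16*10 - 24 = -160 - 24 = -184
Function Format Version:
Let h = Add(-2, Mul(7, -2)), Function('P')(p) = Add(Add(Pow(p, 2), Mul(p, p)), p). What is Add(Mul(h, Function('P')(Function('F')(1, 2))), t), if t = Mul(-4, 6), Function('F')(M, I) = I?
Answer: -184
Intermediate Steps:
t = -24
Function('P')(p) = Add(p, Mul(2, Pow(p, 2))) (Function('P')(p) = Add(Add(Pow(p, 2), Pow(p, 2)), p) = Add(Mul(2, Pow(p, 2)), p) = Add(p, Mul(2, Pow(p, 2))))
h = -16 (h = Add(-2, -14) = -16)
Add(Mul(h, Function('P')(Function('F')(1, 2))), t) = Add(Mul(-16, Mul(2, Add(1, Mul(2, 2)))), -24) = Add(Mul(-16, Mul(2, Add(1, 4))), -24) = Add(Mul(-16, Mul(2, 5)), -24) = Add(Mul(-16, 10), -24) = Add(-160, -24) = -184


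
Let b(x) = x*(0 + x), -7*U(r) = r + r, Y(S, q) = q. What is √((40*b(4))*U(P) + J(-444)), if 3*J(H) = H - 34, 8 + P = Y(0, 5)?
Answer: √171654/21 ≈ 19.729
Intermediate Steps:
P = -3 (P = -8 + 5 = -3)
U(r) = -2*r/7 (U(r) = -(r + r)/7 = -2*r/7)
J(H) = -34/3 + H/3 (J(H) = (H - 34)/3 = (-34 + H)/3 = -34/3 + H/3)
b(x) = x² (b(x) = x*x = x²)
√((40*b(4))*U(P) + J(-444)) = √((40*4²)*(-2/7*(-3)) + (-34/3 + (⅓)*(-444))) = √((40*16)*(6/7) + (-34/3 - 148)) = √(640*(6/7) - 478/3) = √(3840/7 - 478/3) = √(8174/21) = √171654/21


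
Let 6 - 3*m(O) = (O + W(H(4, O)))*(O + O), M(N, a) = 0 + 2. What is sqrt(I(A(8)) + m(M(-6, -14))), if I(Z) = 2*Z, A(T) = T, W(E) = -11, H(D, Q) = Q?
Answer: sqrt(30) ≈ 5.4772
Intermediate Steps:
M(N, a) = 2
m(O) = 2 - 2*O*(-11 + O)/3 (m(O) = 2 - (O - 11)*(O + O)/3 = 2 - (-11 + O)*2*O/3 = 2 - 2*O*(-11 + O)/3)
sqrt(I(A(8)) + m(M(-6, -14))) = sqrt(2*8 + (2 - 2/3*2**2 + (22/3)*2)) = sqrt(16 + (2 - 2/3*4 + 44/3)) = sqrt(16 + (2 - 8/3 + 44/3)) = sqrt(16 + 14) = sqrt(30)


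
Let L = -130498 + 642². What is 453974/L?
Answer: 226987/140833 ≈ 1.6117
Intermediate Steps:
L = 281666 (L = -130498 + 412164 = 281666)
453974/L = 453974/281666 = 453974*(1/281666) = 226987/140833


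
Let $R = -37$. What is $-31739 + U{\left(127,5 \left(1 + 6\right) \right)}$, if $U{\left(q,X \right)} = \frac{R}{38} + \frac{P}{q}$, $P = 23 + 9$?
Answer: $- \frac{153175897}{4826} \approx -31740.0$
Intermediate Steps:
$P = 32$
$U{\left(q,X \right)} = - \frac{37}{38} + \frac{32}{q}$
$-31739 + U{\left(127,5 \left(1 + 6\right) \right)} = -31739 - \left(\frac{37}{38} - \frac{32}{127}\right) = -31739 + \left(- \frac{37}{38} + 32 \cdot \frac{1}{127}\right) = -31739 + \left(- \frac{37}{38} + \frac{32}{127}\right) = -31739 - \frac{3483}{4826} = - \frac{153175897}{4826}$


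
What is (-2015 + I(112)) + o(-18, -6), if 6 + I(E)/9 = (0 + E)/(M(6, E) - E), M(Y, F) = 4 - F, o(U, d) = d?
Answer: -114377/55 ≈ -2079.6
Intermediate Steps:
I(E) = -54 + 9*E/(4 - 2*E) (I(E) = -54 + 9*((0 + E)/((4 - E) - E)) = -54 + 9*(E/(4 - 2*E)) = -54 + 9*E/(4 - 2*E))
(-2015 + I(112)) + o(-18, -6) = (-2015 + 9*(24 - 13*112)/(2*(-2 + 112))) - 6 = (-2015 + (9/2)*(24 - 1456)/110) - 6 = (-2015 + (9/2)*(1/110)*(-1432)) - 6 = (-2015 - 3222/55) - 6 = -114047/55 - 6 = -114377/55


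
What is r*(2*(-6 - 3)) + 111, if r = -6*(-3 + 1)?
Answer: -105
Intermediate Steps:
r = 12 (r = -6*(-2) = 12)
r*(2*(-6 - 3)) + 111 = 12*(2*(-6 - 3)) + 111 = 12*(2*(-9)) + 111 = 12*(-18) + 111 = -216 + 111 = -105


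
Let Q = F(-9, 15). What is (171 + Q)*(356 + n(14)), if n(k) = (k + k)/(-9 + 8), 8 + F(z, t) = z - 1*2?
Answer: 49856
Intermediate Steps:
F(z, t) = -10 + z (F(z, t) = -8 + (z - 1*2) = -8 + (z - 2) = -8 + (-2 + z) = -10 + z)
Q = -19 (Q = -10 - 9 = -19)
n(k) = -2*k (n(k) = (2*k)/(-1) = (2*k)*(-1) = -2*k)
(171 + Q)*(356 + n(14)) = (171 - 19)*(356 - 2*14) = 152*(356 - 28) = 152*328 = 49856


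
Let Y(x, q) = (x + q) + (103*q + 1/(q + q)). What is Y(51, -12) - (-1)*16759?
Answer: 373487/24 ≈ 15562.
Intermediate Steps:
Y(x, q) = x + 1/(2*q) + 104*q (Y(x, q) = (q + x) + (103*q + 1/(2*q)) = (q + x) + (1/(2*q) + 103*q) = x + 1/(2*q) + 104*q)
Y(51, -12) - (-1)*16759 = (51 + (1/2)/(-12) + 104*(-12)) - (-1)*16759 = (51 + (1/2)*(-1/12) - 1248) - 1*(-16759) = (51 - 1/24 - 1248) + 16759 = -28729/24 + 16759 = 373487/24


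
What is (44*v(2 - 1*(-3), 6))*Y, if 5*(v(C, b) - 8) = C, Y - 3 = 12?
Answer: 5940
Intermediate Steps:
Y = 15 (Y = 3 + 12 = 15)
v(C, b) = 8 + C/5
(44*v(2 - 1*(-3), 6))*Y = (44*(8 + (2 - 1*(-3))/5))*15 = (44*(8 + (2 + 3)/5))*15 = (44*(8 + (1/5)*5))*15 = (44*(8 + 1))*15 = (44*9)*15 = 396*15 = 5940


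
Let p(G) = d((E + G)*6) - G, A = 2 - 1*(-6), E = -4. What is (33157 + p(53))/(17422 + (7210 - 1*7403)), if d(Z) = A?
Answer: 33112/17229 ≈ 1.9219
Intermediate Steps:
A = 8 (A = 2 + 6 = 8)
d(Z) = 8
p(G) = 8 - G
(33157 + p(53))/(17422 + (7210 - 1*7403)) = (33157 + (8 - 1*53))/(17422 + (7210 - 1*7403)) = (33157 + (8 - 53))/(17422 + (7210 - 7403)) = (33157 - 45)/(17422 - 193) = 33112/17229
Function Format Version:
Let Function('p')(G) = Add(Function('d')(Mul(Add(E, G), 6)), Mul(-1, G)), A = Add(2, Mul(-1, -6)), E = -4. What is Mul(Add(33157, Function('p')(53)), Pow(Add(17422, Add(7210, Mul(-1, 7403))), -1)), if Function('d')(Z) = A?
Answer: Rational(33112, 17229) ≈ 1.9219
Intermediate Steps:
A = 8 (A = Add(2, 6) = 8)
Function('d')(Z) = 8
Function('p')(G) = Add(8, Mul(-1, G))
Mul(Add(33157, Function('p')(53)), Pow(Add(17422, Add(7210, Mul(-1, 7403))), -1)) = Mul(Add(33157, Add(8, Mul(-1, 53))), Pow(Add(17422, Add(7210, Mul(-1, 7403))), -1)) = Mul(Add(33157, Add(8, -53)), Pow(Add(17422, Add(7210, -7403)), -1)) = Mul(Add(33157, -45), Pow(Add(17422, -193), -1)) = Mul(33112, Pow(17229, -1)) = Mul(33112, Rational(1, 17229)) = Rational(33112, 17229)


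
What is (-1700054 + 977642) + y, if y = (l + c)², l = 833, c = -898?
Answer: -718187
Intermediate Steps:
y = 4225 (y = (833 - 898)² = (-65)² = 4225)
(-1700054 + 977642) + y = (-1700054 + 977642) + 4225 = -722412 + 4225 = -718187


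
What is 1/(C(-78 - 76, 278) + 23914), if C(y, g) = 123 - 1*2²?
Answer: 1/24033 ≈ 4.1609e-5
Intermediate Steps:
C(y, g) = 119 (C(y, g) = 123 - 1*4 = 123 - 4 = 119)
1/(C(-78 - 76, 278) + 23914) = 1/(119 + 23914) = 1/24033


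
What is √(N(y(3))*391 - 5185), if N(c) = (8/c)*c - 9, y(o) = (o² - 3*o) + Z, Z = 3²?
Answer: 2*I*√1394 ≈ 74.673*I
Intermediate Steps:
Z = 9
y(o) = 9 + o² - 3*o (y(o) = (o² - 3*o) + 9 = 9 + o² - 3*o)
N(c) = -1 (N(c) = 8 - 9 = -1)
√(N(y(3))*391 - 5185) = √(-1*391 - 5185) = √(-391 - 5185) = √(-5576) = 2*I*√1394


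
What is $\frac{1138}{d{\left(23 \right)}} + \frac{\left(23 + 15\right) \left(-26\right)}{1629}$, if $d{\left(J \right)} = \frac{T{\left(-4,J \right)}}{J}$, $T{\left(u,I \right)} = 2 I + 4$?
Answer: $\frac{21294023}{40725} \approx 522.87$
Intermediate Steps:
$T{\left(u,I \right)} = 4 + 2 I$
$d{\left(J \right)} = \frac{4 + 2 J}{J}$
$\frac{1138}{d{\left(23 \right)}} + \frac{\left(23 + 15\right) \left(-26\right)}{1629} = \frac{1138}{2 + \frac{4}{23}} + \frac{\left(23 + 15\right) \left(-26\right)}{1629} = \frac{1138}{2 + 4 \cdot \frac{1}{23}} + 38 \left(-26\right) \frac{1}{1629} = \frac{1138}{2 + \frac{4}{23}} - \frac{988}{1629} = \frac{1138}{\frac{50}{23}} - \frac{988}{1629} = 1138 \cdot \frac{23}{50} - \frac{988}{1629} = \frac{13087}{25} - \frac{988}{1629} = \frac{21294023}{40725}$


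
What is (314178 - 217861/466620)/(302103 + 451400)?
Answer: 20943074357/50228509980 ≈ 0.41696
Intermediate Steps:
(314178 - 217861/466620)/(302103 + 451400) = (314178 - 217861*1/466620)/753503 = (314178 - 31123/66660)*(1/753503) = (20943074357/66660)*(1/753503) = 20943074357/50228509980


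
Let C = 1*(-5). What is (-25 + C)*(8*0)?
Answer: 0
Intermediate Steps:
C = -5
(-25 + C)*(8*0) = (-25 - 5)*(8*0) = -30*0 = 0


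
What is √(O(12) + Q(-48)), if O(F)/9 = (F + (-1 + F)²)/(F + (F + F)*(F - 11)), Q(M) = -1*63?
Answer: I*√119/2 ≈ 5.4544*I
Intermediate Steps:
Q(M) = -63
O(F) = 9*(F + (-1 + F)²)/(F + 2*F*(-11 + F)) (O(F) = 9*((F + (-1 + F)²)/(F + (F + F)*(F - 11))) = 9*((F + (-1 + F)²)/(F + (2*F)*(-11 + F))) = 9*((F + (-1 + F)²)/(F + 2*F*(-11 + F))) = 9*(F + (-1 + F)²)/(F + 2*F*(-11 + F)))
√(O(12) + Q(-48)) = √(9*(12 + (-1 + 12)²)/(12*(-21 + 2*12)) - 63) = √(9*(1/12)*(12 + 11²)/(-21 + 24) - 63) = √(9*(1/12)*(12 + 121)/3 - 63) = √(9*(1/12)*(⅓)*133 - 63) = √(133/4 - 63) = √(-119/4) = I*√119/2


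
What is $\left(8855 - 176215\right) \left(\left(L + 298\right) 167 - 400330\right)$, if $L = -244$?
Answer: $65489976320$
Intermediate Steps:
$\left(8855 - 176215\right) \left(\left(L + 298\right) 167 - 400330\right) = \left(8855 - 176215\right) \left(\left(-244 + 298\right) 167 - 400330\right) = - 167360 \left(54 \cdot 167 - 400330\right) = - 167360 \left(9018 - 400330\right) = \left(-167360\right) \left(-391312\right) = 65489976320$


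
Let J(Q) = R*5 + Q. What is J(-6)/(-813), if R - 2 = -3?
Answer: 11/813 ≈ 0.013530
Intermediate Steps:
R = -1 (R = 2 - 3 = -1)
J(Q) = -5 + Q (J(Q) = -1*5 + Q = -5 + Q)
J(-6)/(-813) = (-5 - 6)/(-813) = -11*(-1/813) = 11/813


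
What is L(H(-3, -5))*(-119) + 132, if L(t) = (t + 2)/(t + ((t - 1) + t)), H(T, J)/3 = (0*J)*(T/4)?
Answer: 370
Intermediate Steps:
H(T, J) = 0 (H(T, J) = 3*((0*J)*(T/4)) = 3*(0*(T*(¼))) = 3*(0*(T/4)) = 3*0 = 0)
L(t) = (2 + t)/(-1 + 3*t) (L(t) = (2 + t)/(t + ((-1 + t) + t)) = (2 + t)/(t + (-1 + 2*t)) = (2 + t)/(-1 + 3*t))
L(H(-3, -5))*(-119) + 132 = ((2 + 0)/(-1 + 3*0))*(-119) + 132 = (2/(-1 + 0))*(-119) + 132 = (2/(-1))*(-119) + 132 = -1*2*(-119) + 132 = -2*(-119) + 132 = 238 + 132 = 370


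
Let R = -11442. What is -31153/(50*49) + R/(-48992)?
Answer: -374553719/30007600 ≈ -12.482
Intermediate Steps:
-31153/(50*49) + R/(-48992) = -31153/(50*49) - 11442/(-48992) = -31153/2450 - 11442*(-1/48992) = -31153*1/2450 + 5721/24496 = -31153/2450 + 5721/24496 = -374553719/30007600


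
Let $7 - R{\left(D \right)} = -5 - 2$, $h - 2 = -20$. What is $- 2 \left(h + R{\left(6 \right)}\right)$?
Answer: $8$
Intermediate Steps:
$h = -18$ ($h = 2 - 20 = -18$)
$R{\left(D \right)} = 14$ ($R{\left(D \right)} = 7 - \left(-5 - 2\right) = 7 - -7 = 7 + 7 = 14$)
$- 2 \left(h + R{\left(6 \right)}\right) = - 2 \left(-18 + 14\right) = \left(-2\right) \left(-4\right) = 8$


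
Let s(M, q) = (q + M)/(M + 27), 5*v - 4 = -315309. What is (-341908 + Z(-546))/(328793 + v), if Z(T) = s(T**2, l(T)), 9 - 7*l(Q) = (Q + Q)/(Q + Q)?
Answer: -178390062772/138645737433 ≈ -1.2867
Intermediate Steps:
v = -63061 (v = 4/5 + (1/5)*(-315309) = 4/5 - 315309/5 = -63061)
l(Q) = 8/7 (l(Q) = 9/7 - (Q + Q)/(7*(Q + Q)) = 9/7 - 2*Q/(7*(2*Q)) = 9/7 - 2*Q*1/(2*Q)/7 = 9/7 - 1/7*1 = 9/7 - 1/7 = 8/7)
s(M, q) = (M + q)/(27 + M)
Z(T) = (8/7 + T**2)/(27 + T**2) (Z(T) = (T**2 + 8/7)/(27 + T**2) = (8/7 + T**2)/(27 + T**2))
(-341908 + Z(-546))/(328793 + v) = (-341908 + (8/7 + (-546)**2)/(27 + (-546)**2))/(328793 - 63061) = (-341908 + (8/7 + 298116)/(27 + 298116))/265732 = (-341908 + (2086820/7)/298143)*(1/265732) = (-341908 + (1/298143)*(2086820/7))*(1/265732) = (-341908 + 2086820/2087001)*(1/265732) = -713560251088/2087001*1/265732 = -178390062772/138645737433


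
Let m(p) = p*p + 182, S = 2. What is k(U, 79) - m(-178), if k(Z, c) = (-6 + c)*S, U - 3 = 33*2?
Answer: -31720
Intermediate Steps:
U = 69 (U = 3 + 33*2 = 3 + 66 = 69)
k(Z, c) = -12 + 2*c (k(Z, c) = (-6 + c)*2 = -12 + 2*c)
m(p) = 182 + p² (m(p) = p² + 182 = 182 + p²)
k(U, 79) - m(-178) = (-12 + 2*79) - (182 + (-178)²) = (-12 + 158) - (182 + 31684) = 146 - 1*31866 = 146 - 31866 = -31720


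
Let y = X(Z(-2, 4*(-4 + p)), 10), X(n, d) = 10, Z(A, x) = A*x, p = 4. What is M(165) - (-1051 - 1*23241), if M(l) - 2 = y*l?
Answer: 25944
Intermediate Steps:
y = 10
M(l) = 2 + 10*l
M(165) - (-1051 - 1*23241) = (2 + 10*165) - (-1051 - 1*23241) = (2 + 1650) - (-1051 - 23241) = 1652 - 1*(-24292) = 1652 + 24292 = 25944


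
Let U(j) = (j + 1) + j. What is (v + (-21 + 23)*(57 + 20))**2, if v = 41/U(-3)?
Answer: 531441/25 ≈ 21258.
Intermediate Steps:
U(j) = 1 + 2*j (U(j) = (1 + j) + j = 1 + 2*j)
v = -41/5 (v = 41/(1 + 2*(-3)) = 41/(1 - 6) = 41/(-5) = 41*(-1/5) = -41/5 ≈ -8.2000)
(v + (-21 + 23)*(57 + 20))**2 = (-41/5 + (-21 + 23)*(57 + 20))**2 = (-41/5 + 2*77)**2 = (-41/5 + 154)**2 = (729/5)**2 = 531441/25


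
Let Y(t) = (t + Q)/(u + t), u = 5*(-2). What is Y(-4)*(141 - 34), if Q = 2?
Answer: 107/7 ≈ 15.286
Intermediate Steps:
u = -10
Y(t) = (2 + t)/(-10 + t) (Y(t) = (t + 2)/(-10 + t) = (2 + t)/(-10 + t))
Y(-4)*(141 - 34) = ((2 - 4)/(-10 - 4))*(141 - 34) = (-2/(-14))*107 = -1/14*(-2)*107 = (⅐)*107 = 107/7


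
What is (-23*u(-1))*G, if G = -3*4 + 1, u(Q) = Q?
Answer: -253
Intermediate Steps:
G = -11 (G = -12 + 1 = -11)
(-23*u(-1))*G = -23*(-1)*(-11) = 23*(-11) = -253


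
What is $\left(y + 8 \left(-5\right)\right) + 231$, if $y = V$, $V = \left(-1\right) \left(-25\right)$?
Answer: $216$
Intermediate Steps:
$V = 25$
$y = 25$
$\left(y + 8 \left(-5\right)\right) + 231 = \left(25 + 8 \left(-5\right)\right) + 231 = \left(25 - 40\right) + 231 = -15 + 231 = 216$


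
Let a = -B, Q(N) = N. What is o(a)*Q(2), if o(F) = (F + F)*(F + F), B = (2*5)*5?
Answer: 20000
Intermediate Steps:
B = 50 (B = 10*5 = 50)
a = -50 (a = -1*50 = -50)
o(F) = 4*F**2 (o(F) = (2*F)*(2*F) = 4*F**2)
o(a)*Q(2) = (4*(-50)**2)*2 = (4*2500)*2 = 10000*2 = 20000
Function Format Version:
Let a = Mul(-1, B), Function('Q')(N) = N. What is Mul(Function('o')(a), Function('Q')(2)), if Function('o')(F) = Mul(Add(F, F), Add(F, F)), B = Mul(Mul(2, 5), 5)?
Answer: 20000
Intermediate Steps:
B = 50 (B = Mul(10, 5) = 50)
a = -50 (a = Mul(-1, 50) = -50)
Function('o')(F) = Mul(4, Pow(F, 2)) (Function('o')(F) = Mul(Mul(2, F), Mul(2, F)) = Mul(4, Pow(F, 2)))
Mul(Function('o')(a), Function('Q')(2)) = Mul(Mul(4, Pow(-50, 2)), 2) = Mul(Mul(4, 2500), 2) = Mul(10000, 2) = 20000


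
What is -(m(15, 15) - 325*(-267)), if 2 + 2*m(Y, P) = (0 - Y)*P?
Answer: -173323/2 ≈ -86662.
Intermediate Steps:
m(Y, P) = -1 - P*Y/2 (m(Y, P) = -1 + ((0 - Y)*P)/2 = -1 + ((-Y)*P)/2 = -1 + (-P*Y)/2 = -1 - P*Y/2)
-(m(15, 15) - 325*(-267)) = -((-1 - 1/2*15*15) - 325*(-267)) = -((-1 - 225/2) + 86775) = -(-227/2 + 86775) = -1*173323/2 = -173323/2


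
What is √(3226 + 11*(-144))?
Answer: √1642 ≈ 40.522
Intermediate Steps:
√(3226 + 11*(-144)) = √(3226 - 1584) = √1642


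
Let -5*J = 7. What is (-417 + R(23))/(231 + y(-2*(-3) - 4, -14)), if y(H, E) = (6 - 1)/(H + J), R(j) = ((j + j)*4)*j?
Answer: 11445/718 ≈ 15.940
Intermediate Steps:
J = -7/5 (J = -⅕*7 = -7/5 ≈ -1.4000)
R(j) = 8*j² (R(j) = ((2*j)*4)*j = (8*j)*j = 8*j²)
y(H, E) = 5/(-7/5 + H) (y(H, E) = (6 - 1)/(H - 7/5) = 5/(-7/5 + H))
(-417 + R(23))/(231 + y(-2*(-3) - 4, -14)) = (-417 + 8*23²)/(231 + 25/(-7 + 5*(-2*(-3) - 4))) = (-417 + 8*529)/(231 + 25/(-7 + 5*(6 - 4))) = (-417 + 4232)/(231 + 25/(-7 + 5*2)) = 3815/(231 + 25/(-7 + 10)) = 3815/(231 + 25/3) = 3815/(718/3) = 3815*(3/718) = 11445/718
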